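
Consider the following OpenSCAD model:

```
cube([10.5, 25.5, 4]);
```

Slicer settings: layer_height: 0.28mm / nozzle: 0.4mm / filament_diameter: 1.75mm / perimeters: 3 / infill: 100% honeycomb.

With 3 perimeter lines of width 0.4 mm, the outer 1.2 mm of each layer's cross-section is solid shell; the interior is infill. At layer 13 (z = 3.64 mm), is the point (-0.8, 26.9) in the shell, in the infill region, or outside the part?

outside

At z = 3.64 mm: the cube is present — its section is the full 10.5×25.5 rectangle. Overall, the cross-section is a single solid region. The nearest boundary edge runs (10.50, 25.50)→(0.00, 25.50); distance from the point to it = 1.61 mm. The point is not inside any of the regions above, so it lies outside the cross-section (1.61 mm from the nearest boundary).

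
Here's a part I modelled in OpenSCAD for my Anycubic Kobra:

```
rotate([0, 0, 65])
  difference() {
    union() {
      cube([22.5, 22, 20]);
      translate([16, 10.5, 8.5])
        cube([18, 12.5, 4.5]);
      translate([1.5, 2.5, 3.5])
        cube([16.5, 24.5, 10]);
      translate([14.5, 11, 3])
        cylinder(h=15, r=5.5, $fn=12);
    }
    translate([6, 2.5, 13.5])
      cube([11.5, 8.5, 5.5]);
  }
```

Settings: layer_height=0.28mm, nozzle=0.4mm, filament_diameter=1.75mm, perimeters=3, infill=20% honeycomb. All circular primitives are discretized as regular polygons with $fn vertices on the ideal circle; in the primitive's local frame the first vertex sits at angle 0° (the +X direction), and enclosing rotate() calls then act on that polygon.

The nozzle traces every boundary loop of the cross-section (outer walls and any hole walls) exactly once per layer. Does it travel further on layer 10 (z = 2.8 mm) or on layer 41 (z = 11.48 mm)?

layer 41 (z = 11.48 mm)

Layer 10 (z = 2.8): the 22.5×22 cube contributes its full rectangle (perimeter 89.00 mm); the cube at (16, 10.5) is absent (z outside [8.5, 13]); the cube at (1.5, 2.5) is absent (z outside [3.5, 13.5]); the cylinder at (14.5, 11) is not intersected at this z (z outside [3, 18]); Merging all regions: only the 22.5×22 cube is present, so the union is just that shape — boundary = 89.00 mm; the cube at (6, 2.5) is not intersected at this z (z outside [13.5, 19]); After the difference (first − rest): none of the subtracted shapes is present at this height, so the result so far is unchanged — boundary = 89.00 mm; (whole slice rotated 65° about Z — lengths, areas and connectivity unchanged). So its perimeter = 89.00 mm. Layer 41 (z = 11.48): the cube is present — its section is the full 22.5×22 rectangle (perimeter 89.00 mm); the cube at (16, 10.5) (footprint 18×12.5) is included at this height (perimeter 61.00 mm); the 16.5×24.5 cube at (1.5, 2.5) contributes its full rectangle (perimeter 82.00 mm); the r=5.5 cylinder at (14.5, 11) gives a regular 12-gon of circumradius 5.5 (constant along its height) (perimeter = 2·12·5.500·sin(180°/12) = 34.16 mm); Combining (union): the regions partially overlap (shared area 489.25 mm²), so the edge portions inside another operand are dropped and the merged outline is re-measured after clipping — boundary = 122.00 mm; the cube at (6, 2.5) does not reach this height (z outside [13.5, 19]); Taking the first minus the rest: none of the subtracted shapes is present at this height, so the result so far is unchanged — boundary = 122.00 mm; (whole slice rotated 65° about Z — lengths, areas and connectivity unchanged). So its perimeter = 122.00 mm. Layer 41 is larger (122.00 vs 89.00 mm).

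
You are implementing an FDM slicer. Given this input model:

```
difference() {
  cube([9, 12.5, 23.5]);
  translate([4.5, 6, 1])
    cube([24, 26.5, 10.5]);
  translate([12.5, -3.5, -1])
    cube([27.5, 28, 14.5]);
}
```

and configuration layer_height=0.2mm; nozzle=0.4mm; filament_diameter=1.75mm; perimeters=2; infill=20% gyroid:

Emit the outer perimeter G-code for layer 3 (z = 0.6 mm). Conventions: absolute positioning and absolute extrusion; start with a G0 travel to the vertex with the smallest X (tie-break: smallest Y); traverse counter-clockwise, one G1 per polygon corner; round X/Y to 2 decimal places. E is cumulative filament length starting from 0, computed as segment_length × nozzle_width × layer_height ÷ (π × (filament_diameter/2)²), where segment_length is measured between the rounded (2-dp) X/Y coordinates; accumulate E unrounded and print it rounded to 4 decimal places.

G0 X0.00 Y0.00 Z0.60
G1 X9.00 Y0.00 E0.2993
G1 X9.00 Y12.50 E0.7151
G1 X0.00 Y12.50 E1.0144
G1 X0.00 Y0.00 E1.4302

At z = 0.6 mm: the cube is present — its section is the full 9×12.5 rectangle; the cube at (4.5, 6) does not reach this height (z outside [1, 11.5]); the cube at (12.5, -3.5) is present — its section is the full 27.5×28 rectangle; Subtracting the remaining from the first: starting from the 9×12.5 cube, the 27.5×28 cube at (12.5, -3.5) misses the remaining region (no effect) — 1 connected region. The outline is a single polygon with 4 vertices. Extrusion per mm of travel: 0.4 × 0.2 / (π × 0.875²) = 0.033260. Accumulating E over each segment gives final E = 1.4302.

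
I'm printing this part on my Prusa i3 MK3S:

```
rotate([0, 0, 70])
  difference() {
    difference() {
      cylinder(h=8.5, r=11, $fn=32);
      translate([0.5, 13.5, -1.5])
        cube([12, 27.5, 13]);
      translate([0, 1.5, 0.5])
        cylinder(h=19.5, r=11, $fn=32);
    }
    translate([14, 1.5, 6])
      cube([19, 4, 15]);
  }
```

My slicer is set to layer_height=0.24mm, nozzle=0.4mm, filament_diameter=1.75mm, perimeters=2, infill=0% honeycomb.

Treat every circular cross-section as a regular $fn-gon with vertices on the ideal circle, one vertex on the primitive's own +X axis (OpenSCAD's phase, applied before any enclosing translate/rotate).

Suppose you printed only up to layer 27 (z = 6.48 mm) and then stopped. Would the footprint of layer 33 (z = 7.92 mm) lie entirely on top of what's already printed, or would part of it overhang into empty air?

entirely on top

Compare the two slices. At z = 6.48: the r=11 cylinder gives a regular 32-gon of circumradius 11 (constant along its height) (area = (32/2)·11.000²·sin(360°/32) = 377.69 mm²); the 12×27.5 cube at (0.5, 13.5) contributes its full rectangle (area 330.00 mm²); the r=11 cylinder at (0, 1.5) contributes a regular 32-gon of circumradius 11 (area = (32/2)·11.000²·sin(360°/32) = 377.69 mm²); Taking the first minus the rest: starting from the r=11 cylinder (377.69 mm²), the 12×27.5 cube at (0.5, 13.5) misses the remaining region (no effect); the r=11 cylinder at (0, 1.5) partially overlaps it — only the 344.81 mm² overlap (of its 377.69 mm²) is removed, clipping the outline — area = 32.89 mm²; the 19×4 cube at (14, 1.5) contributes its full rectangle (area 76.00 mm²); After the difference (first − rest): starting from that combined region (32.89 mm²), the 19×4 cube at (14, 1.5) misses the remaining region (no effect) — area = 32.89 mm²; (rotated 70° about Z; rotation is an isometry so areas/perimeters/island counts are preserved). At z = 7.92: the r=11 cylinder contributes a regular 32-gon of circumradius 11 (area = (32/2)·11.000²·sin(360°/32) = 377.69 mm²); the 12×27.5 cube at (0.5, 13.5) contributes its full rectangle (area 330.00 mm²); the r=11 cylinder at (0, 1.5) gives a regular 32-gon of circumradius 11 (constant along its height) (area = (32/2)·11.000²·sin(360°/32) = 377.69 mm²); After the difference (first − rest): starting from the r=11 cylinder (377.69 mm²), the 12×27.5 cube at (0.5, 13.5) misses the remaining region (no effect); the r=11 cylinder at (0, 1.5) partially overlaps it — only the 344.81 mm² overlap (of its 377.69 mm²) is removed, clipping the outline — area = 32.89 mm²; the cube at (14, 1.5) is present — its section is the full 19×4 rectangle (area 76.00 mm²); Taking the first minus the rest: starting from that combined region (32.89 mm²), the 19×4 cube at (14, 1.5) misses the remaining region (no effect) — area = 32.89 mm²; (whole slice rotated 70° about Z — lengths, areas and connectivity unchanged). Checking containment: the cross-section at z = 7.92 is a subset of the cross-section at z = 6.48.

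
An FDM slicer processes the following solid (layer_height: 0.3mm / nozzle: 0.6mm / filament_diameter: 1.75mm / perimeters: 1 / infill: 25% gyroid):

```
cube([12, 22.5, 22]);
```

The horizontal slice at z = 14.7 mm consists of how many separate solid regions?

1

At z = 14.7 mm: the cube (footprint 12×22.5) is included at this height. The result has 1 disconnected region.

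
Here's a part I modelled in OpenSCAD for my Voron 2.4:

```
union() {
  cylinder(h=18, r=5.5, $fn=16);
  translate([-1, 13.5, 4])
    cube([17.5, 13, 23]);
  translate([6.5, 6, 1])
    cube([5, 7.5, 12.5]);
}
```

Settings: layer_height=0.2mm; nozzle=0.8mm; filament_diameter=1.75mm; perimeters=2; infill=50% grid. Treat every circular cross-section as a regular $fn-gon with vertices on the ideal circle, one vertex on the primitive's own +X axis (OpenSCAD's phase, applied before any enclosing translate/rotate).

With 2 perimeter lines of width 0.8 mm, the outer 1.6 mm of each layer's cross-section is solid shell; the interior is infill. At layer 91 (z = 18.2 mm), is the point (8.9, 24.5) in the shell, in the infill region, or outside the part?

At z = 18.2 mm: the cylinder is absent (z outside [0, 18]); the cube at (-1, 13.5) is present — its section is the full 17.5×13 rectangle; the cube at (6.5, 6) is not intersected at this z (z outside [1, 13.5]); Taking the union: only the 17.5×13 cube at (-1, 13.5) is present, so the union is just that shape — 1 connected region. Overall, the cross-section is a single solid region. The nearest boundary edge runs (16.50, 26.50)→(-1.00, 26.50); distance from the point to it = 2.00 mm. The point is inside the cross-section and 2.00 mm from the nearest boundary — more than the 1.6 mm shell width (2 × 0.8), so it's in the infill interior.

infill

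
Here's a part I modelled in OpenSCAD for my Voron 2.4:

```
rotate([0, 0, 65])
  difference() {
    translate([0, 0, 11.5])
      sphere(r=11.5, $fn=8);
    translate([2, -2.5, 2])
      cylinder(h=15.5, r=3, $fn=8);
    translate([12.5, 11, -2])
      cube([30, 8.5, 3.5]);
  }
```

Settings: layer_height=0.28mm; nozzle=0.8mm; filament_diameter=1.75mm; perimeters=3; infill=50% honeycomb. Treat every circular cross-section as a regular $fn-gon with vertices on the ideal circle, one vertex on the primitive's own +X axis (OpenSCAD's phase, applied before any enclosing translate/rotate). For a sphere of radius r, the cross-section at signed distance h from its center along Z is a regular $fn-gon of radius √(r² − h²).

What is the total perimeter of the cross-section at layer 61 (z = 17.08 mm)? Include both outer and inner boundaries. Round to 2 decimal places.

At z = 17.08 mm: the sphere: section is a regular 8-gon, circumradius = √(r²−h²) = √(11.5²−5.58²) = 10.056 (perimeter = 2·8·10.056·sin(180°/8) = 61.57 mm); the r=3 cylinder at (2, -2.5) contributes a regular 8-gon of circumradius 3 (perimeter = 2·8·3.000·sin(180°/8) = 18.37 mm); the cube at (12.5, 11) is not intersected at this z (z outside [-2, 1.5]); After the difference (first − rest): starting from the r=11.5 sphere, the r=3 cylinder at (2, -2.5) lies wholly inside it (removes its full 25.46 mm² and its 18.37 mm outline becomes a hole wall) — boundary (outer + 1 inner loop) = 79.94 mm; (rotated 65° about Z; rotation is an isometry so areas/perimeters/island counts are preserved). Overall, the cross-section is one region with 1 hole. Total boundary length (outer + inner) = 79.94 mm.

79.94 mm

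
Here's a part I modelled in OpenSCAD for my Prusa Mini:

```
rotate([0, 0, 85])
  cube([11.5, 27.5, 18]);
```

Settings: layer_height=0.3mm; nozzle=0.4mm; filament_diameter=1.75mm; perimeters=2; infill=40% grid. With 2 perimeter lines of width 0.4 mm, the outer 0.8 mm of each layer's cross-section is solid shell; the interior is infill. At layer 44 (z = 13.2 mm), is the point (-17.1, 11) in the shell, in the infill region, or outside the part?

infill

At z = 13.2 mm: the cube (footprint 11.5×27.5) is included at this height; (rotated 85° about Z; rotation is an isometry so areas/perimeters/island counts are preserved). Overall, the cross-section is a single solid region. Undo the 85° rotation: the query point maps to (9.468, 17.994) in the un-rotated model frame. The nearest boundary edge runs (11.50, 0.00)→(11.50, 27.50); distance from the point to it = 2.03 mm. The point is inside the cross-section and 2.03 mm from the nearest boundary — more than the 0.8 mm shell width (2 × 0.4), so it's in the infill interior.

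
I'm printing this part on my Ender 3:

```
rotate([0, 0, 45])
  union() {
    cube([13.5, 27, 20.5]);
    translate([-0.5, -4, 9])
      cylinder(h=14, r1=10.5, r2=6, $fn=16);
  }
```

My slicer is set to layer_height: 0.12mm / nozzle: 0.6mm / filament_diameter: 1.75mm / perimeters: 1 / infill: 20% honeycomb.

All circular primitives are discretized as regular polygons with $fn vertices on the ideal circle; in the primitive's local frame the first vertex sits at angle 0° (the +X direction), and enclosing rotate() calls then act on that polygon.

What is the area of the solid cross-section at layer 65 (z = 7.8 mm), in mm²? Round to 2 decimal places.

364.50 mm²

At z = 7.8 mm: the cube is present — its section is the full 13.5×27 rectangle (area 364.50 mm²); the cone at (-0.5, -4) is absent (z outside [9, 23]); Taking the union: only the 13.5×27 cube is present, so the union is just that shape — area = 364.50 mm²; (rotated 45° about Z; rotation is an isometry so areas/perimeters/island counts are preserved). Overall, the cross-section is a single solid region. Net area = 364.50 mm².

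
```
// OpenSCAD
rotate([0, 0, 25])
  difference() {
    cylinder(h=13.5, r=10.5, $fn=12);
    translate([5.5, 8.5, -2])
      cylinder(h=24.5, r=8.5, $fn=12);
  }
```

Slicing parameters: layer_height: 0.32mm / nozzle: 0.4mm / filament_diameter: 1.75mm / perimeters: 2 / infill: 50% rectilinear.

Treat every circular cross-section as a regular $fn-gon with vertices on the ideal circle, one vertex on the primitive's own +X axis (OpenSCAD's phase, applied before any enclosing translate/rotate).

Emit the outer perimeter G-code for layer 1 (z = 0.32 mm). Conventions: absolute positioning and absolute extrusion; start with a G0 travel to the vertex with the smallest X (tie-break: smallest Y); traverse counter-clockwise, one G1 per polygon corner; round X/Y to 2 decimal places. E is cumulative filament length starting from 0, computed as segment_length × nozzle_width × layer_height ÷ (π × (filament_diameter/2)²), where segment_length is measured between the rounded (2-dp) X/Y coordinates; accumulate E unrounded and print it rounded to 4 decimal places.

G0 X-10.46 Y0.92 Z0.32
G1 X-9.52 Y-4.44 E0.2896
G1 X-6.02 Y-8.60 E0.5789
G1 X-0.92 Y-10.46 E0.8678
G1 X4.44 Y-9.52 E1.1574
G1 X8.60 Y-6.02 E1.4467
G1 X10.46 Y-0.92 E1.7356
G1 X9.52 Y4.44 E2.0252
G1 X8.52 Y5.62 E2.1075
G1 X8.36 Y5.15 E2.1339
G1 X4.98 Y2.32 E2.3685
G1 X0.65 Y1.56 E2.6025
G1 X-3.48 Y3.07 E2.8365
G1 X-6.31 Y6.44 E3.0706
G1 X-6.54 Y7.75 E3.1414
G1 X-8.60 Y6.02 E3.2846
G1 X-10.46 Y0.92 E3.5735

At z = 0.32 mm: the r=10.5 cylinder contributes a regular 12-gon of circumradius 10.5; the cylinder at (5.5, 8.5): section is a regular 12-gon, circumradius r=8.5; Subtracting the remaining from the first: starting from the r=10.5 cylinder, the r=8.5 cylinder at (5.5, 8.5) partially overlaps it — only the 91.53 mm² overlap (of its 216.75 mm²) is removed, clipping the outline — 1 connected region; (rotated 25° about Z; rotation is an isometry so areas/perimeters/island counts are preserved). The outline is a single polygon with 16 vertices. Extrusion per mm of travel: 0.4 × 0.32 / (π × 0.875²) = 0.053216. Accumulating E over each segment gives final E = 3.5735.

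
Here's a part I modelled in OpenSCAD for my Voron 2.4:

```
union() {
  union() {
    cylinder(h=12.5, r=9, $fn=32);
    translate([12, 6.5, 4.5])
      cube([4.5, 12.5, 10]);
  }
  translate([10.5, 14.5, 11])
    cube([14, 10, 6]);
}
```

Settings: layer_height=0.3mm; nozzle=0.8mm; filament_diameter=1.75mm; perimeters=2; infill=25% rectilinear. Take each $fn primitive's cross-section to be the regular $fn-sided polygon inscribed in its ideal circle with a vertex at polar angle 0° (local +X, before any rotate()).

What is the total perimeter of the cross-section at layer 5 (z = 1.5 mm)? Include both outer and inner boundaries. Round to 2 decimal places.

56.46 mm

At z = 1.5 mm: the cylinder: section is a regular 32-gon, circumradius r=9 (perimeter = 2·32·9.000·sin(180°/32) = 56.46 mm); the cube at (12, 6.5) is not intersected at this z (z outside [4.5, 14.5]); Combining (union): only the r=9 cylinder is present, so the union is just that shape — boundary = 56.46 mm; the cube at (10.5, 14.5) is absent (z outside [11, 17]); Merging all regions: only that combined region is present, so the union is just that shape — boundary = 56.46 mm. Overall, the cross-section is a single solid region. Total boundary length (outer) = 56.46 mm.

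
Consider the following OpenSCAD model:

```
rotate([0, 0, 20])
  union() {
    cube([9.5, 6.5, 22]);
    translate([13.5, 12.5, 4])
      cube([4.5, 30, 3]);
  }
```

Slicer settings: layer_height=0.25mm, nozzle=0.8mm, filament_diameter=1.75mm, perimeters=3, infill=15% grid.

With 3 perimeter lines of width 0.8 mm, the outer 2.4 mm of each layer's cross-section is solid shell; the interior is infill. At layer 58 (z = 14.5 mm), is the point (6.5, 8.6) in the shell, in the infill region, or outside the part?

At z = 14.5 mm: the cube is present — its section is the full 9.5×6.5 rectangle; the cube at (13.5, 12.5) is absent (z outside [4, 7]); Merging all regions: only the 9.5×6.5 cube is present, so the union is just that shape — 1 connected region; (whole slice rotated 20° about Z — lengths, areas and connectivity unchanged). Overall, the cross-section is a single solid region. Undo the 20° rotation: the query point maps to (9.049, 5.858) in the un-rotated model frame. The nearest boundary edge runs (9.50, 0.00)→(9.50, 6.50); distance from the point to it = 0.45 mm. The point is inside the cross-section, 0.45 mm from the nearest boundary — within the 2.4 mm shell band (3 × 0.8).

shell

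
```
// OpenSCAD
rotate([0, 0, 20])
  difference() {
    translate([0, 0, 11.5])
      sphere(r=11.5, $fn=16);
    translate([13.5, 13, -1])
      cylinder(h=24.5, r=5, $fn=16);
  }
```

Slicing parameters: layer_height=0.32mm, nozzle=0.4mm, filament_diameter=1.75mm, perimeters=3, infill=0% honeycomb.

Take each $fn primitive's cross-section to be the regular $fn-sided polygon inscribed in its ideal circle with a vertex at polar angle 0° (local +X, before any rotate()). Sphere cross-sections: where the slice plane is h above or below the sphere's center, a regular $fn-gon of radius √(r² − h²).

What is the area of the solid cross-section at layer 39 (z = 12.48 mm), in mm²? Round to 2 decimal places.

401.94 mm²

At z = 12.48 mm: the r=11.5 sphere contributes a regular 16-gon of circumradius √(11.5²−0.98²) = 11.458 (area = (16/2)·11.458²·sin(360°/16) = 401.94 mm²); the r=5 cylinder at (13.5, 13) gives a regular 16-gon of circumradius 5 (constant along its height) (area = (16/2)·5.000²·sin(360°/16) = 76.54 mm²); Subtracting the remaining from the first: starting from the r=11.5 sphere (401.94 mm²), the r=5 cylinder at (13.5, 13) misses the remaining region (no effect) — area = 401.94 mm²; (whole slice rotated 20° about Z — lengths, areas and connectivity unchanged). Overall, the cross-section is a single solid region. Net area = 401.94 mm².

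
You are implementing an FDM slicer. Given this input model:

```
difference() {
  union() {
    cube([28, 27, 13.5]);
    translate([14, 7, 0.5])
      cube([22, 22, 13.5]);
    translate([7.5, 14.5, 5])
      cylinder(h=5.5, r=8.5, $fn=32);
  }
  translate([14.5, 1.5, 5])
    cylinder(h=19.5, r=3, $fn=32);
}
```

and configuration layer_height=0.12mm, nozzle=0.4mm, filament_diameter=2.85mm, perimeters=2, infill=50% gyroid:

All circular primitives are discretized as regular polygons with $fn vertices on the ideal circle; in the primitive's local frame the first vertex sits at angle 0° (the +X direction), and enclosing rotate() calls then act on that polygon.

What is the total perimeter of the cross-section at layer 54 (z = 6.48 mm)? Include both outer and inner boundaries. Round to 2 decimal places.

At z = 6.48 mm: the cube is present — its section is the full 28×27 rectangle (perimeter 110.00 mm); the cube at (14, 7) (footprint 22×22) is included at this height (perimeter 88.00 mm); the cylinder at (7.5, 14.5): section is a regular 32-gon, circumradius r=8.5 (perimeter = 2·32·8.500·sin(180°/32) = 53.32 mm); Merging all regions: the regions partially overlap (shared area 500.35 mm²), so the edge portions inside another operand are dropped and the merged outline is re-measured after clipping — boundary = 130.34 mm; the r=3 cylinder at (14.5, 1.5) contributes a regular 32-gon of circumradius 3 (perimeter = 2·32·3.000·sin(180°/32) = 18.82 mm); After the difference (first − rest): starting from that combined region, the r=3 cylinder at (14.5, 1.5) partially overlaps it — only the 22.62 mm² overlap (of its 28.09 mm²) is removed, clipping the outline — boundary = 137.73 mm. Overall, the cross-section is a single solid region. Total boundary length (outer) = 137.73 mm.

137.73 mm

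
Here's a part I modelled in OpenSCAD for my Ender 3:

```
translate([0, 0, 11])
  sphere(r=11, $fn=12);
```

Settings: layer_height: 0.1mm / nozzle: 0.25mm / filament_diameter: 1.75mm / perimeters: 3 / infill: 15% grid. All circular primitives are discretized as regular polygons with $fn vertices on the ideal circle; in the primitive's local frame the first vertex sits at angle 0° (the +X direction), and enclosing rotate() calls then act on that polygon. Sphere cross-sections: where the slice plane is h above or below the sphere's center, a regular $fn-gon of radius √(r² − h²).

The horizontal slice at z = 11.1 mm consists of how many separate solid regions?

At z = 11.1 mm: the sphere: section is a regular 12-gon, circumradius = √(r²−h²) = √(11²−0.1²) = 11.000. The result has 1 disconnected region.

1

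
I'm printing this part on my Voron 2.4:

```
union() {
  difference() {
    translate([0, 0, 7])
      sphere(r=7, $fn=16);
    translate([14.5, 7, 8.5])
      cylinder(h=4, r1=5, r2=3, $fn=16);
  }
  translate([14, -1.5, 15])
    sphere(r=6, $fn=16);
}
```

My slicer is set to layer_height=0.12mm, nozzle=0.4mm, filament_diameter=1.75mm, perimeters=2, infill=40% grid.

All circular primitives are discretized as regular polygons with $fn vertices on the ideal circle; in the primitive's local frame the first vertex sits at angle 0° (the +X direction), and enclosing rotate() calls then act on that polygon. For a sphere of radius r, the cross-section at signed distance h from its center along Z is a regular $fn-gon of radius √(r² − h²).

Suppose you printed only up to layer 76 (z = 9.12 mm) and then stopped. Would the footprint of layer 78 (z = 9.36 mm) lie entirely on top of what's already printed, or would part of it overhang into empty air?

part overhangs

Compare the two slices. At z = 9.12: the sphere: section is a regular 16-gon, circumradius = √(r²−h²) = √(7²−2.12²) = 6.671 (area = (16/2)·6.671²·sin(360°/16) = 136.25 mm²); the cone at (14.5, 7) (r1=5→r2=3) has section circumradius 4.690 here — a regular 16-gon (area = (16/2)·4.690²·sin(360°/16) = 67.34 mm²); After the difference (first − rest): starting from the r=7 sphere (136.25 mm²), the cone at (14.5, 7) misses the remaining region (no effect) — area = 136.25 mm²; the r=6 sphere at (14, -1.5) slices to a regular 16-gon of circumradius 1.194 (√(r²−h²) with h=5.88 from center) (area = (16/2)·1.194²·sin(360°/16) = 4.36 mm²); Merging all regions: the 2 present regions are separate (no shared area or edge), so areas and boundary lengths simply add and each stays a separate island — area = 140.62 mm². At z = 9.36: the r=7 sphere contributes a regular 16-gon of circumradius √(7²−2.36²) = 6.590 (area = (16/2)·6.590²·sin(360°/16) = 132.96 mm²); the cone at (14.5, 7) contributes a regular 16-gon of circumradius 4.570 (interpolated between r1=5 and r2=3 at t=0.215) (area = (16/2)·4.570²·sin(360°/16) = 63.94 mm²); After the difference (first − rest): starting from the r=7 sphere (132.96 mm²), the cone at (14.5, 7) misses the remaining region (no effect) — area = 132.96 mm²; the sphere at (14, -1.5): section is a regular 16-gon, circumradius = √(r²−h²) = √(6²−5.64²) = 2.047 (area = (16/2)·2.047²·sin(360°/16) = 12.83 mm²); Taking the union: the 2 present regions are separate (no shared area or edge), so areas and boundary lengths simply add and each stays a separate island — area = 145.79 mm². Checking containment: at z = 9.36 the cross-section extends beyond the z = 9.12 cross-section by about 8.46 mm².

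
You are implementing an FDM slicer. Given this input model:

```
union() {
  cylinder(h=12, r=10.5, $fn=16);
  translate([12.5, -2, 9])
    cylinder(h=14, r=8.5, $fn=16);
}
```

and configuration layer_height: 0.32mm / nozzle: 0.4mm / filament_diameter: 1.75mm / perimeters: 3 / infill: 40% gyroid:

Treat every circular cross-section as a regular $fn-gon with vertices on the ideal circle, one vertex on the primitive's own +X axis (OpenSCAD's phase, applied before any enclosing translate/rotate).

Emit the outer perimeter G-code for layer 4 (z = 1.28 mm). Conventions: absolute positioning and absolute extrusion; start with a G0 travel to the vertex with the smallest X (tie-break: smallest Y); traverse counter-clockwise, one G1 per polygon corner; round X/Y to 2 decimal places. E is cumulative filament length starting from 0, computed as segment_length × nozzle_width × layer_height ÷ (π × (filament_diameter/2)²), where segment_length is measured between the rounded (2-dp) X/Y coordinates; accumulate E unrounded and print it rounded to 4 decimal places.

At z = 1.28 mm: the r=10.5 cylinder gives a regular 16-gon of circumradius 10.5 (constant along its height); the cylinder at (12.5, -2) does not reach this height (z outside [9, 23]); Combining (union): only the r=10.5 cylinder is present, so the union is just that shape — 1 connected region. The outline is a single polygon with 16 vertices. Extrusion per mm of travel: 0.4 × 0.32 / (π × 0.875²) = 0.053216. Accumulating E over each segment gives final E = 3.4878.

G0 X-10.50 Y0.00 Z1.28
G1 X-9.70 Y-4.02 E0.2181
G1 X-7.42 Y-7.42 E0.4360
G1 X-4.02 Y-9.70 E0.6538
G1 X0.00 Y-10.50 E0.8720
G1 X4.02 Y-9.70 E1.0901
G1 X7.42 Y-7.42 E1.3079
G1 X9.70 Y-4.02 E1.5258
G1 X10.50 Y0.00 E1.7439
G1 X9.70 Y4.02 E1.9620
G1 X7.42 Y7.42 E2.1799
G1 X4.02 Y9.70 E2.3977
G1 X0.00 Y10.50 E2.6159
G1 X-4.02 Y9.70 E2.8340
G1 X-7.42 Y7.42 E3.0518
G1 X-9.70 Y4.02 E3.2697
G1 X-10.50 Y0.00 E3.4878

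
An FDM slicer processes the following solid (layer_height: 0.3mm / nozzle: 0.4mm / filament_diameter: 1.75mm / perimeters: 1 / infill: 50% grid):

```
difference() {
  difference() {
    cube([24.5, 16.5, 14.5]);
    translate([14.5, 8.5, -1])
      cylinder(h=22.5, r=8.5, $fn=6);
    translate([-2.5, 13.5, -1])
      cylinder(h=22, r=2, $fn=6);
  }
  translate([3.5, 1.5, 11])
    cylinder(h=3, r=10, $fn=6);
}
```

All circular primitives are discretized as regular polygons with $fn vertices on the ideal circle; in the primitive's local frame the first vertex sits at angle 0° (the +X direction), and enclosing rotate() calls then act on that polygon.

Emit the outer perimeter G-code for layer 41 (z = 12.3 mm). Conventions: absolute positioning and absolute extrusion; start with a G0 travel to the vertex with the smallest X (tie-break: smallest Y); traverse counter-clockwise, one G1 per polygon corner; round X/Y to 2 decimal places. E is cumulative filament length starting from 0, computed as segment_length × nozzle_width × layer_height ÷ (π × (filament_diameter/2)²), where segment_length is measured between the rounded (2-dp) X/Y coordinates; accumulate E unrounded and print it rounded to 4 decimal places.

At z = 12.3 mm: the cube is present — its section is the full 24.5×16.5 rectangle; the r=8.5 cylinder at (14.5, 8.5) contributes a regular 6-gon of circumradius 8.5; the r=2 cylinder at (-2.5, 13.5) gives a regular 6-gon of circumradius 2 (constant along its height); After the difference (first − rest): starting from the 24.5×16.5 cube, the r=8.5 cylinder at (14.5, 8.5) lies wholly inside it (removes its full 187.71 mm² and its 51.00 mm outline becomes a hole wall); the r=2 cylinder at (-2.5, 13.5) misses the remaining region (no effect) — 1 connected region with 1 hole; the r=10 cylinder at (3.5, 1.5) contributes a regular 6-gon of circumradius 10; Taking the first minus the rest: starting from the result so far, the r=10 cylinder at (3.5, 1.5) partially overlaps it — only the 85.33 mm² overlap (of its 259.81 mm²) is removed, clipping the outline — 1 connected region. The outline is a single polygon with 11 vertices. Extrusion per mm of travel: 0.4 × 0.3 / (π × 0.875²) = 0.049890. Accumulating E over each segment gives final E = 5.2398.

G0 X0.00 Y10.16 Z12.30
G1 X6.96 Y10.16 E0.3472
G1 X10.25 Y15.86 E0.6756
G1 X18.75 Y15.86 E1.0996
G1 X23.00 Y8.50 E1.5237
G1 X18.75 Y1.14 E1.9477
G1 X13.29 Y1.14 E2.2201
G1 X12.63 Y0.00 E2.2858
G1 X24.50 Y0.00 E2.8780
G1 X24.50 Y16.50 E3.7012
G1 X0.00 Y16.50 E4.9235
G1 X0.00 Y10.16 E5.2398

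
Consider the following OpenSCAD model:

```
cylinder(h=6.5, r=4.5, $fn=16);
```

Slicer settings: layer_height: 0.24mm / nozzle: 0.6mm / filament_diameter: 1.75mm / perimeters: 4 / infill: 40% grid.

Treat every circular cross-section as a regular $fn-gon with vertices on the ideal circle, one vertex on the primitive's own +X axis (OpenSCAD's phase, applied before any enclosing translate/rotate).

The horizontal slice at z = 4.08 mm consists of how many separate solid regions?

At z = 4.08 mm: the cylinder: section is a regular 16-gon, circumradius r=4.5. The result has 1 disconnected region.

1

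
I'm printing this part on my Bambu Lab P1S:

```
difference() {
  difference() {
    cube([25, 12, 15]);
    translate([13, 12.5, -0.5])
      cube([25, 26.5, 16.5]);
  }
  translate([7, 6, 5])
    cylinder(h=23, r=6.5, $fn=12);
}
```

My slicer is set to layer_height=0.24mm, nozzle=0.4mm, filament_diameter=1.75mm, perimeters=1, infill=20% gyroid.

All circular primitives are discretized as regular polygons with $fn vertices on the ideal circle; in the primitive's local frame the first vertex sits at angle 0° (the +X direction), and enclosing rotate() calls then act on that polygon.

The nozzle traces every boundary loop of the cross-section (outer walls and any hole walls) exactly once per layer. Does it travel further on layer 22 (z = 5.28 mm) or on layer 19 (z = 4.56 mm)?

Layer 22 (z = 5.28): the cube (footprint 25×12) is included at this height (perimeter 74.00 mm); the 25×26.5 cube at (13, 12.5) contributes its full rectangle (perimeter 103.00 mm); Subtracting the remaining from the first: starting from the 25×12 cube, the 25×26.5 cube at (13, 12.5) misses the remaining region (no effect) — boundary = 74.00 mm; the r=6.5 cylinder at (7, 6) contributes a regular 12-gon of circumradius 6.5 (perimeter = 2·12·6.500·sin(180°/12) = 40.38 mm); After the difference (first − rest): starting from that combined region, the r=6.5 cylinder at (7, 6) partially overlaps it — only the 124.88 mm² overlap (of its 126.75 mm²) is removed, clipping the outline — boundary = 99.18 mm. So its perimeter = 99.18 mm. Layer 19 (z = 4.56): the 25×12 cube contributes its full rectangle (perimeter 74.00 mm); the cube at (13, 12.5) (footprint 25×26.5) is included at this height (perimeter 103.00 mm); Taking the first minus the rest: starting from the 25×12 cube, the 25×26.5 cube at (13, 12.5) misses the remaining region (no effect) — boundary = 74.00 mm; the cylinder at (7, 6) does not reach this height (z outside [5, 28]); Taking the first minus the rest: none of the subtracted shapes is present at this height, so the result so far is unchanged — boundary = 74.00 mm. So its perimeter = 74.00 mm. Layer 22 is larger (99.18 vs 74.00 mm).

layer 22 (z = 5.28 mm)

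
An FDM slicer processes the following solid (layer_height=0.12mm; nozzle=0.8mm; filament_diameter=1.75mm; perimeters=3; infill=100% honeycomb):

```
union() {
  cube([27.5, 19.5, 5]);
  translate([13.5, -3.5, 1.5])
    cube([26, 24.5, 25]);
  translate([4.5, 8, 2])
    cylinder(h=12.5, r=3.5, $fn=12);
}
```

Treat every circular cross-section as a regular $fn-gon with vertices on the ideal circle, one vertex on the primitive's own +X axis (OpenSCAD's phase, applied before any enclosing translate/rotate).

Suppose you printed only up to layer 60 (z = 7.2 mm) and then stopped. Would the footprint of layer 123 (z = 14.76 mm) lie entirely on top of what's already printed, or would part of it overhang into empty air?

entirely on top

Compare the two slices. At z = 7.2: the cube does not reach this height (z outside [0, 5]); the cube at (13.5, -3.5) is present — its section is the full 26×24.5 rectangle (area 637.00 mm²); the cylinder at (4.5, 8): section is a regular 12-gon, circumradius r=3.5 (area = (12/2)·3.500²·sin(360°/12) = 36.75 mm²); Combining (union): the 2 present regions are separate (no shared area or edge), so areas and boundary lengths simply add and each stays a separate island — area = 673.75 mm². At z = 14.76: the cube is absent (z outside [0, 5]); the 26×24.5 cube at (13.5, -3.5) contributes its full rectangle (area 637.00 mm²); the cylinder at (4.5, 8) is not intersected at this z (z outside [2, 14.5]); Merging all regions: only the 26×24.5 cube at (13.5, -3.5) is present, so the union is just that shape — area = 637.00 mm². Checking containment: the cross-section at z = 14.76 is a subset of the cross-section at z = 7.2.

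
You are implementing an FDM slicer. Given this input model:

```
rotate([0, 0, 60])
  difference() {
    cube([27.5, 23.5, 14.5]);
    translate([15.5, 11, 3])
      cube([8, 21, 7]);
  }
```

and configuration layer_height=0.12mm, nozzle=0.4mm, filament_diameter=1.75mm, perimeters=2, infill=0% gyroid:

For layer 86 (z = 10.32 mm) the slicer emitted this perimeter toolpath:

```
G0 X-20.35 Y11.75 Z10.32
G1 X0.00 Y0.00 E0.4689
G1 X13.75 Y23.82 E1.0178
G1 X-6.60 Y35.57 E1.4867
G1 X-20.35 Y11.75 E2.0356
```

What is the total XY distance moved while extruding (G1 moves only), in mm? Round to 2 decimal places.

102.00 mm

Sum the Euclidean lengths of each G1 segment: total = 102.00 mm.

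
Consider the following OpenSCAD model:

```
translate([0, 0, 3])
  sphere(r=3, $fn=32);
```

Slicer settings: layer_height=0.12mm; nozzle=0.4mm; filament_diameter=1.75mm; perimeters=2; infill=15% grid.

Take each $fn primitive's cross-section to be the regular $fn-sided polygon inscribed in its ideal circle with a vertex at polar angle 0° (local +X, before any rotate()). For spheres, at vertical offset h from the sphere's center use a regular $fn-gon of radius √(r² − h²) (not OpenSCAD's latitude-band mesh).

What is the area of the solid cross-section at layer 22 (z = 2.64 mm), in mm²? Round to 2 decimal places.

27.69 mm²

At z = 2.64 mm: the r=3 sphere contributes a regular 32-gon of circumradius √(3²−0.36²) = 2.978 (area = (32/2)·2.978²·sin(360°/32) = 27.69 mm²). Overall, the cross-section is a single solid region. Net area = 27.69 mm².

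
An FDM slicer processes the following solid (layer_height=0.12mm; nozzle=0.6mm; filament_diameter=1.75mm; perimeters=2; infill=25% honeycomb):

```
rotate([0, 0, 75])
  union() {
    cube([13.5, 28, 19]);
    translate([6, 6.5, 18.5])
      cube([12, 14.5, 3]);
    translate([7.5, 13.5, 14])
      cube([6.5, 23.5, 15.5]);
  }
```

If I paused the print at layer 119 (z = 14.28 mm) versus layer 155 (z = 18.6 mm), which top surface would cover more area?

layer 155 (z = 18.6 mm)

Layer 119 (z = 14.28): the cube is present — its section is the full 13.5×28 rectangle (area 378.00 mm²); the cube at (6, 6.5) is absent (z outside [18.5, 21.5]); the 6.5×23.5 cube at (7.5, 13.5) contributes its full rectangle (area 152.75 mm²); Merging all regions: the regions partially overlap — summed areas 530.75 mm² minus the doubly-counted overlap 87.00 mm² gives 443.75 mm² — area = 443.75 mm²; (rotated 75° about Z; rotation is an isometry so areas/perimeters/island counts are preserved). So its area = 443.75 mm². Layer 155 (z = 18.6): the cube (footprint 13.5×28) is included at this height (area 378.00 mm²); the cube at (6, 6.5) (footprint 12×14.5) is included at this height (area 174.00 mm²); the cube at (7.5, 13.5) is present — its section is the full 6.5×23.5 rectangle (area 152.75 mm²); Taking the union: the regions partially overlap — summed areas 704.75 mm² minus the doubly-counted overlap 199.50 mm² gives 505.25 mm² — area = 505.25 mm²; (rotated 75° about Z; rotation is an isometry so areas/perimeters/island counts are preserved). So its area = 505.25 mm². Layer 155 is larger (505.25 vs 443.75 mm²).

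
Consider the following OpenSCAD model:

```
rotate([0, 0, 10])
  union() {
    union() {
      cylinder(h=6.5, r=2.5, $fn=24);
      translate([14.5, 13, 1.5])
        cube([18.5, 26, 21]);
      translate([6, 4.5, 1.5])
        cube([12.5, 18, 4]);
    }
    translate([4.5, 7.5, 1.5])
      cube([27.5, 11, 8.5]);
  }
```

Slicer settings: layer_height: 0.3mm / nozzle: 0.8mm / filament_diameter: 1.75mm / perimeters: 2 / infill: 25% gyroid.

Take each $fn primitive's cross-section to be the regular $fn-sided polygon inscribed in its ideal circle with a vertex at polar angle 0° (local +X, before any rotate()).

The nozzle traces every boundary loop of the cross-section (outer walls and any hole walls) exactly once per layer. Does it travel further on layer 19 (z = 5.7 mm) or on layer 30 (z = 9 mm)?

Layer 19 (z = 5.7): the r=2.5 cylinder contributes a regular 24-gon of circumradius 2.5 (perimeter = 2·24·2.500·sin(180°/24) = 15.66 mm); the cube at (14.5, 13) (footprint 18.5×26) is included at this height (perimeter 89.00 mm); the cube at (6, 4.5) is absent (z outside [1.5, 5.5]); Merging all regions: the 2 present regions are separate (no shared area or edge), so areas and boundary lengths simply add and each stays a separate island — boundary = 104.66 mm; the cube at (4.5, 7.5) is present — its section is the full 27.5×11 rectangle (perimeter 77.00 mm); Combining (union): the regions partially overlap (shared area 96.25 mm²), so the edge portions inside another operand are dropped and the merged outline is re-measured after clipping — boundary = 135.66 mm; (rotated 10° about Z; rotation is an isometry so areas/perimeters/island counts are preserved). So its perimeter = 135.66 mm. Layer 30 (z = 9): the cylinder is not intersected at this z (z outside [0, 6.5]); the cube at (14.5, 13) is present — its section is the full 18.5×26 rectangle (perimeter 89.00 mm); the cube at (6, 4.5) does not reach this height (z outside [1.5, 5.5]); Combining (union): only the 18.5×26 cube at (14.5, 13) is present, so the union is just that shape — boundary = 89.00 mm; the 27.5×11 cube at (4.5, 7.5) contributes its full rectangle (perimeter 77.00 mm); Combining (union): the regions partially overlap (shared area 96.25 mm²), so the edge portions inside another operand are dropped and the merged outline is re-measured after clipping — boundary = 120.00 mm; (rotated 10° about Z; rotation is an isometry so areas/perimeters/island counts are preserved). So its perimeter = 120.00 mm. Layer 19 is larger (135.66 vs 120.00 mm).

layer 19 (z = 5.7 mm)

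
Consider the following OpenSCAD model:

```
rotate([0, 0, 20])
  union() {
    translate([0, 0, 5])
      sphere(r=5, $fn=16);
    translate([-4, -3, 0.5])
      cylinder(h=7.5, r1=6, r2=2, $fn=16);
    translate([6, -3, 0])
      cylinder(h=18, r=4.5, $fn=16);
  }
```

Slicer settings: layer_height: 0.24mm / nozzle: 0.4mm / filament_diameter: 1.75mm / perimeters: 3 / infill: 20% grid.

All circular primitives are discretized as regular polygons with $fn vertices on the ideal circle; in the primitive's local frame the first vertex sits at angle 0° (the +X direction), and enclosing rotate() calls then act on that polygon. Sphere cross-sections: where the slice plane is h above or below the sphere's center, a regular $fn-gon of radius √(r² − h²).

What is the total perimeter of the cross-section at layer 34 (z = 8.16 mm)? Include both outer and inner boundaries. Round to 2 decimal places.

41.98 mm

At z = 8.16 mm: the sphere: section is a regular 16-gon, circumradius = √(r²−h²) = √(5²−3.16²) = 3.875 (perimeter = 2·16·3.875·sin(180°/16) = 24.19 mm); the cone at (-4, -3) is absent (z outside [0.5, 8]); the cylinder at (6, -3): section is a regular 16-gon, circumradius r=4.5 (perimeter = 2·16·4.500·sin(180°/16) = 28.09 mm); Combining (union): the regions partially overlap (shared area 5.10 mm²), so the edge portions inside another operand are dropped and the merged outline is re-measured after clipping — boundary = 41.98 mm; (whole slice rotated 20° about Z — lengths, areas and connectivity unchanged). Overall, the cross-section is a single solid region. Total boundary length (outer) = 41.98 mm.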